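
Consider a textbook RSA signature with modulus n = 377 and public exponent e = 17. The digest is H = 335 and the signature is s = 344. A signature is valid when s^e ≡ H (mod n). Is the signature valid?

s^17 mod 377 = 197
s^17 mod 377 = 197, but H = 335.

invalid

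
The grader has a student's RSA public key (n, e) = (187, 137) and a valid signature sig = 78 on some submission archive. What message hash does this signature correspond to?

Squares mod 187: sig^1≡78, sig^2≡100, sig^4≡89, sig^8≡67, sig^16≡1, sig^32≡1, sig^64≡1, sig^128≡1
137 = 128 + 8 + 1, so sig^137 ≡ 1·67·78 ≡ 177 (mod 187)

177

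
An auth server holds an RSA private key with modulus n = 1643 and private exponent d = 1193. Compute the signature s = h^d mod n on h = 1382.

h^2 ≡ 1382^2 = 1909924 ≡ 758
h^4 ≡ 758^2 = 574564 ≡ 1157
h^8 ≡ 1157^2 = 1338649 ≡ 1247
h^16 ≡ 1247^2 = 1555009 ≡ 731
h^32 ≡ 731^2 = 534361 ≡ 386
h^64 ≡ 386^2 = 148996 ≡ 1126
h^128 ≡ 1126^2 = 1267876 ≡ 1123
h^256 ≡ 1123^2 = 1261129 ≡ 948
h^512 ≡ 948^2 = 898704 ≡ 1626
h^1024 ≡ 1626^2 = 2643876 ≡ 289
1193 = 1024 + 128 + 32 + 8 + 1, so h^1193 ≡ 289·1123·386·1247·1382 ≡ 1619 (mod 1643)

1619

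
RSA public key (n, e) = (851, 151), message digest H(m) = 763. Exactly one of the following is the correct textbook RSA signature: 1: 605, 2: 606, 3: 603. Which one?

2

Candidate 1: Squares mod 851: 605^1≡605, 605^2≡95, 605^4≡515, 605^8≡564, 605^16≡673, 605^32≡197, 605^64≡514, 605^128≡386; 151 = 128 + 16 + 4 + 2 + 1, so 605^151 ≡ 386·673·515·95·605 ≡ 402 (mod 851)
Candidate 2: Squares mod 851: 606^1≡606, 606^2≡455, 606^4≡232, 606^8≡211, 606^16≡269, 606^32≡26, 606^64≡676, 606^128≡840; 151 = 128 + 16 + 4 + 2 + 1, so 606^151 ≡ 840·269·232·455·606 ≡ 763 (mod 851)
  → matches H(m) = 763
Candidate 3: Squares mod 851: 603^1≡603, 603^2≡232, 603^4≡211, 603^8≡269, 603^16≡26, 603^32≡676, 603^64≡840, 603^128≡121; 151 = 128 + 16 + 4 + 2 + 1, so 603^151 ≡ 121·26·211·232·603 ≡ 122 (mod 851)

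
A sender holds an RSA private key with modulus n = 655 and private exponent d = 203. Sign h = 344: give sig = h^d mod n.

h^2 ≡ 344^2 = 118336 ≡ 436
h^4 ≡ 436^2 = 190096 ≡ 146
h^8 ≡ 146^2 = 21316 ≡ 356
h^16 ≡ 356^2 = 126736 ≡ 321
h^32 ≡ 321^2 = 103041 ≡ 206
h^64 ≡ 206^2 = 42436 ≡ 516
h^128 ≡ 516^2 = 266256 ≡ 326
203 = 128 + 64 + 8 + 2 + 1, so h^203 ≡ 326·516·356·436·344 ≡ 299 (mod 655)

299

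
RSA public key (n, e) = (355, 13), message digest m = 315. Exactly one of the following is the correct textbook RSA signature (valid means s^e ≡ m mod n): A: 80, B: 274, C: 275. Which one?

C

Candidate A: Squares mod 355: 80^1≡80, 80^2≡10, 80^4≡100, 80^8≡60; 13 = 8 + 4 + 1, so 80^13 ≡ 60·100·80 ≡ 40 (mod 355)
Candidate B: Squares mod 355: 274^1≡274, 274^2≡171, 274^4≡131, 274^8≡121; 13 = 8 + 4 + 1, so 274^13 ≡ 121·131·274 ≡ 104 (mod 355)
Candidate C: Squares mod 355: 275^1≡275, 275^2≡10, 275^4≡100, 275^8≡60; 13 = 8 + 4 + 1, so 275^13 ≡ 60·100·275 ≡ 315 (mod 355)
  → matches m = 315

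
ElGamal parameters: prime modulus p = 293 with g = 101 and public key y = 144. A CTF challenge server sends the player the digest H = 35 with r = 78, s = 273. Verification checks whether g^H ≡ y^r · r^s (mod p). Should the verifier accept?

reject

Left side g^H mod p:
101^2 = 10201 ≡ 239
101^4 ≡ 239^2 = 57121 ≡ 279
101^8 ≡ 279^2 = 77841 ≡ 196
101^16 ≡ 196^2 = 38416 ≡ 33
101^32 ≡ 33^2 = 1089 ≡ 210
35 = 32 + 2 + 1, so 101^35 ≡ 210·239·101 ≡ 290 (mod 293)
Right side y^r · r^s mod p:
144^2 = 20736 ≡ 226
144^4 ≡ 226^2 = 51076 ≡ 94
144^8 ≡ 94^2 = 8836 ≡ 46
144^16 ≡ 46^2 = 2116 ≡ 65
144^32 ≡ 65^2 = 4225 ≡ 123
144^64 ≡ 123^2 = 15129 ≡ 186
78 = 64 + 8 + 4 + 2, so 144^78 ≡ 186·46·94·226 ≡ 235 (mod 293)
78^2 = 6084 ≡ 224
78^4 ≡ 224^2 = 50176 ≡ 73
78^8 ≡ 73^2 = 5329 ≡ 55
78^16 ≡ 55^2 = 3025 ≡ 95
78^32 ≡ 95^2 = 9025 ≡ 235
78^64 ≡ 235^2 = 55225 ≡ 141
78^128 ≡ 141^2 = 19881 ≡ 250
78^256 ≡ 250^2 = 62500 ≡ 91
273 = 256 + 16 + 1, so 78^273 ≡ 91·95·78 ≡ 117 (mod 293)
235·117 = 27495 ≡ 246 (mod 293)
290 ≠ 246, so verification fails.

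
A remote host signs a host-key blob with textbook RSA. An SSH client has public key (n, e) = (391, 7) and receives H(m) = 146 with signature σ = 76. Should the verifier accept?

Squares mod 391: σ^1≡76, σ^2≡302, σ^4≡101
7 = 4 + 2 + 1, so σ^7 ≡ 101·302·76 ≡ 304 (mod 391)
304 ≠ 146, so verification fails.

reject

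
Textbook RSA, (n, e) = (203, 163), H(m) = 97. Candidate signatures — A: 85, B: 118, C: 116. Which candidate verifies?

B

Candidate A: Squares mod 203: 85^1≡85, 85^2≡120, 85^4≡190, 85^8≡169, 85^16≡141, 85^32≡190, 85^64≡169, 85^128≡141; 163 = 128 + 32 + 2 + 1, so 85^163 ≡ 141·190·120·85 ≡ 106 (mod 203)
Candidate B: Squares mod 203: 118^1≡118, 118^2≡120, 118^4≡190, 118^8≡169, 118^16≡141, 118^32≡190, 118^64≡169, 118^128≡141; 163 = 128 + 32 + 2 + 1, so 118^163 ≡ 141·190·120·118 ≡ 97 (mod 203)
  → matches H(m) = 97
Candidate C: Squares mod 203: 116^1≡116, 116^2≡58, 116^4≡116, 116^8≡58, 116^16≡116, 116^32≡58, 116^64≡116, 116^128≡58; 163 = 128 + 32 + 2 + 1, so 116^163 ≡ 58·58·58·116 ≡ 116 (mod 203)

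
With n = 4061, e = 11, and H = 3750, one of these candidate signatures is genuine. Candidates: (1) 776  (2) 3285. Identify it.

2

Candidate 1: Squares mod 4061: 776^1≡776, 776^2≡1148, 776^4≡2140, 776^8≡2853; 11 = 8 + 2 + 1, so 776^11 ≡ 2853·1148·776 ≡ 311 (mod 4061)
Candidate 2: Squares mod 4061: 3285^1≡3285, 3285^2≡1148, 3285^4≡2140, 3285^8≡2853; 11 = 8 + 2 + 1, so 3285^11 ≡ 2853·1148·3285 ≡ 3750 (mod 4061)
  → matches H = 3750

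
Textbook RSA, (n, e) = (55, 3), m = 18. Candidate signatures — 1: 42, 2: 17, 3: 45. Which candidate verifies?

2

Candidate 1: 42^3 mod 55 = 3
Candidate 2: 17^3 mod 55 = 18
  → matches m = 18
Candidate 3: 45^3 mod 55 = 45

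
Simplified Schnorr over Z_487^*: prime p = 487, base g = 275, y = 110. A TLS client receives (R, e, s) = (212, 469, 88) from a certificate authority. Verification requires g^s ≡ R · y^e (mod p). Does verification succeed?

g^s mod p:
Squares mod 487: 275^1≡275, 275^2≡140, 275^4≡120, 275^8≡277, 275^16≡270, 275^32≡337, 275^64≡98
88 = 64 + 16 + 8, so 275^88 ≡ 98·270·277 ≡ 70 (mod 487)
R · y^e mod p:
Squares mod 487: 110^1≡110, 110^2≡412, 110^4≡268, 110^8≡235, 110^16≡194, 110^32≡137, 110^64≡263, 110^128≡15, 110^256≡225
469 = 256 + 128 + 64 + 16 + 4 + 1, so 110^469 ≡ 225·15·263·194·268·110 ≡ 83 (mod 487)
212·83 = 17596 ≡ 64 (mod 487)
70 ≠ 64; the check fails.

fails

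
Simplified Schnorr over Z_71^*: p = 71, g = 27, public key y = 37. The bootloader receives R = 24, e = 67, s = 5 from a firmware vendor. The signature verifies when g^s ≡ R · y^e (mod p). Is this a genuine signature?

g^s mod p:
27^2 = 729 ≡ 19
27^4 ≡ 19^2 = 361 ≡ 6
5 = 4 + 1, so 27^5 ≡ 6·27 ≡ 20 (mod 71)
R · y^e mod p:
37^2 = 1369 ≡ 20
37^4 ≡ 20^2 = 400 ≡ 45
37^8 ≡ 45^2 = 2025 ≡ 37
37^16 ≡ 37^2 = 1369 ≡ 20
37^32 ≡ 20^2 = 400 ≡ 45
37^64 ≡ 45^2 = 2025 ≡ 37
67 = 64 + 2 + 1, so 37^67 ≡ 37·20·37 ≡ 45 (mod 71)
24·45 = 1080 ≡ 15 (mod 71)
20 ≠ 15; the check fails.

forged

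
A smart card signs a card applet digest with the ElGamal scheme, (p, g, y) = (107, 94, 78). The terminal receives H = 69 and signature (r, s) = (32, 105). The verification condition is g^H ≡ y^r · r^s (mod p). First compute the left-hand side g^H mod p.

Squares mod 107: 94^1≡94, 94^2≡62, 94^4≡99, 94^8≡64, 94^16≡30, 94^32≡44, 94^64≡10
69 = 64 + 4 + 1, so 94^69 ≡ 10·99·94 ≡ 77 (mod 107)

77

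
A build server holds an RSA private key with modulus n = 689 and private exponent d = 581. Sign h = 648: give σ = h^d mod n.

332

Squares mod 689: h^1≡648, h^2≡303, h^4≡172, h^8≡646, h^16≡471, h^32≡672, h^64≡289, h^128≡152, h^256≡367, h^512≡334
581 = 512 + 64 + 4 + 1, so h^581 ≡ 334·289·172·648 ≡ 332 (mod 689)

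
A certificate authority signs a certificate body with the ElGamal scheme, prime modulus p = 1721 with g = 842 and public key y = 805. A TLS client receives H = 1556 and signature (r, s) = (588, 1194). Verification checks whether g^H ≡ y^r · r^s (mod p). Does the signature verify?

does not verify

Left side g^H mod p:
842^2 = 708964 ≡ 1633
842^4 ≡ 1633^2 = 2666689 ≡ 860
842^8 ≡ 860^2 = 739600 ≡ 1291
842^16 ≡ 1291^2 = 1666681 ≡ 753
842^32 ≡ 753^2 = 567009 ≡ 800
842^64 ≡ 800^2 = 640000 ≡ 1509
842^128 ≡ 1509^2 = 2277081 ≡ 198
842^256 ≡ 198^2 = 39204 ≡ 1342
842^512 ≡ 1342^2 = 1800964 ≡ 798
842^1024 ≡ 798^2 = 636804 ≡ 34
1556 = 1024 + 512 + 16 + 4, so 842^1556 ≡ 34·798·753·860 ≡ 658 (mod 1721)
Right side y^r · r^s mod p:
805^2 = 648025 ≡ 929
805^4 ≡ 929^2 = 863041 ≡ 820
805^8 ≡ 820^2 = 672400 ≡ 1210
805^16 ≡ 1210^2 = 1464100 ≡ 1250
805^32 ≡ 1250^2 = 1562500 ≡ 1553
805^64 ≡ 1553^2 = 2411809 ≡ 688
805^128 ≡ 688^2 = 473344 ≡ 69
805^256 ≡ 69^2 = 4761 ≡ 1319
805^512 ≡ 1319^2 = 1739761 ≡ 1551
588 = 512 + 64 + 8 + 4, so 805^588 ≡ 1551·688·1210·820 ≡ 1237 (mod 1721)
588^2 = 345744 ≡ 1544
588^4 ≡ 1544^2 = 2383936 ≡ 351
588^8 ≡ 351^2 = 123201 ≡ 1010
588^16 ≡ 1010^2 = 1020100 ≡ 1268
588^32 ≡ 1268^2 = 1607824 ≡ 410
588^64 ≡ 410^2 = 168100 ≡ 1163
588^128 ≡ 1163^2 = 1352569 ≡ 1584
588^256 ≡ 1584^2 = 2509056 ≡ 1559
588^512 ≡ 1559^2 = 2430481 ≡ 429
588^1024 ≡ 429^2 = 184041 ≡ 1615
1194 = 1024 + 128 + 32 + 8 + 2, so 588^1194 ≡ 1615·1584·410·1010·1544 ≡ 720 (mod 1721)
1237·720 = 890640 ≡ 883 (mod 1721)
658 ≠ 883, so verification fails.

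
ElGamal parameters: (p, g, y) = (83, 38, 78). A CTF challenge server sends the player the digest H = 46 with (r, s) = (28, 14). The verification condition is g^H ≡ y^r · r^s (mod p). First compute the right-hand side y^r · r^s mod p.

78^28 mod 83 = 30
28^14 mod 83 = 68
y^r · r^s ≡ 30·68 = 2040 ≡ 48 (mod 83)

48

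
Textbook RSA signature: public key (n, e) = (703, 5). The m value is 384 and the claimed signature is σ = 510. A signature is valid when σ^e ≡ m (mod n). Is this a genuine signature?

σ^2 ≡ 510^2 = 260100 ≡ 693
σ^4 ≡ 693^2 = 480249 ≡ 100
5 = 4 + 1, so σ^5 ≡ 100·510 ≡ 384 (mod 703)
384 = m, so the signature checks out.

genuine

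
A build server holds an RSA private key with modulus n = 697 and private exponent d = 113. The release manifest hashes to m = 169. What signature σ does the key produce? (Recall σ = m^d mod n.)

203

m^2 ≡ 169^2 = 28561 ≡ 681
m^4 ≡ 681^2 = 463761 ≡ 256
m^8 ≡ 256^2 = 65536 ≡ 18
m^16 ≡ 18^2 = 324
m^32 ≡ 324^2 = 104976 ≡ 426
m^64 ≡ 426^2 = 181476 ≡ 256
113 = 64 + 32 + 16 + 1, so m^113 ≡ 256·426·324·169 ≡ 203 (mod 697)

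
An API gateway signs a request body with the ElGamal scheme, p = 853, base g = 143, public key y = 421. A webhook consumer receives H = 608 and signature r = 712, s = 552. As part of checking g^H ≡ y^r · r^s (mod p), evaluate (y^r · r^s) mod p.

421^2 = 177241 ≡ 670
421^4 ≡ 670^2 = 448900 ≡ 222
421^8 ≡ 222^2 = 49284 ≡ 663
421^16 ≡ 663^2 = 439569 ≡ 274
421^32 ≡ 274^2 = 75076 ≡ 12
421^64 ≡ 12^2 = 144
421^128 ≡ 144^2 = 20736 ≡ 264
421^256 ≡ 264^2 = 69696 ≡ 603
421^512 ≡ 603^2 = 363609 ≡ 231
712 = 512 + 128 + 64 + 8, so 421^712 ≡ 231·264·144·663 ≡ 352 (mod 853)
712^2 = 506944 ≡ 262
712^4 ≡ 262^2 = 68644 ≡ 404
712^8 ≡ 404^2 = 163216 ≡ 293
712^16 ≡ 293^2 = 85849 ≡ 549
712^32 ≡ 549^2 = 301401 ≡ 292
712^64 ≡ 292^2 = 85264 ≡ 817
712^128 ≡ 817^2 = 667489 ≡ 443
712^256 ≡ 443^2 = 196249 ≡ 59
712^512 ≡ 59^2 = 3481 ≡ 69
552 = 512 + 32 + 8, so 712^552 ≡ 69·292·293 ≡ 604 (mod 853)
y^r · r^s ≡ 352·604 = 212608 ≡ 211 (mod 853)

211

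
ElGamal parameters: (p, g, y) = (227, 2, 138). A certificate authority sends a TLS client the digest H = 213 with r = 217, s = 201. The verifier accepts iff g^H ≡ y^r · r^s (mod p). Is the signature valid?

invalid

Left side g^H mod p:
2^2 = 4
2^4 ≡ 4^2 = 16
2^8 ≡ 16^2 = 256 ≡ 29
2^16 ≡ 29^2 = 841 ≡ 160
2^32 ≡ 160^2 = 25600 ≡ 176
2^64 ≡ 176^2 = 30976 ≡ 104
2^128 ≡ 104^2 = 10816 ≡ 147
213 = 128 + 64 + 16 + 4 + 1, so 2^213 ≡ 147·104·160·16·2 ≡ 193 (mod 227)
Right side y^r · r^s mod p:
138^2 = 19044 ≡ 203
138^4 ≡ 203^2 = 41209 ≡ 122
138^8 ≡ 122^2 = 14884 ≡ 129
138^16 ≡ 129^2 = 16641 ≡ 70
138^32 ≡ 70^2 = 4900 ≡ 133
138^64 ≡ 133^2 = 17689 ≡ 210
138^128 ≡ 210^2 = 44100 ≡ 62
217 = 128 + 64 + 16 + 8 + 1, so 138^217 ≡ 62·210·70·129·138 ≡ 201 (mod 227)
217^2 = 47089 ≡ 100
217^4 ≡ 100^2 = 10000 ≡ 12
217^8 ≡ 12^2 = 144
217^16 ≡ 144^2 = 20736 ≡ 79
217^32 ≡ 79^2 = 6241 ≡ 112
217^64 ≡ 112^2 = 12544 ≡ 59
217^128 ≡ 59^2 = 3481 ≡ 76
201 = 128 + 64 + 8 + 1, so 217^201 ≡ 76·59·144·217 ≡ 55 (mod 227)
201·55 = 11055 ≡ 159 (mod 227)
193 ≠ 159, so verification fails.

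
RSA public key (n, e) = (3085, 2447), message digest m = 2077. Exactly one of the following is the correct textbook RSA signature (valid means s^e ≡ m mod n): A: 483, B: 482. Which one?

A

Candidate A: Squares mod 3085: 483^1≡483, 483^2≡1914, 483^4≡1501, 483^8≡951, 483^16≡496, 483^32≡2301, 483^64≡741, 483^128≡3036, 483^256≡2401, 483^512≡2021, 483^1024≡2986, 483^2048≡546; 2447 = 2048 + 256 + 128 + 8 + 4 + 2 + 1, so 483^2447 ≡ 546·2401·3036·951·1501·1914·483 ≡ 2077 (mod 3085)
  → matches m = 2077
Candidate B: Squares mod 3085: 482^1≡482, 482^2≡949, 482^4≡2866, 482^8≡1686, 482^16≡1311, 482^32≡376, 482^64≡2551, 482^128≡1336, 482^256≡1766, 482^512≡2906, 482^1024≡1191, 482^2048≡2466; 2447 = 2048 + 256 + 128 + 8 + 4 + 2 + 1, so 482^2447 ≡ 2466·1766·1336·1686·2866·949·482 ≡ 873 (mod 3085)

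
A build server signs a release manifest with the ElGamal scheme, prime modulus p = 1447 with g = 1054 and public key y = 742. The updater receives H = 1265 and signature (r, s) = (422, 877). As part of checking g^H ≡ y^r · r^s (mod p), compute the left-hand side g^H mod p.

1444

1054^1265 mod 1447 = 1444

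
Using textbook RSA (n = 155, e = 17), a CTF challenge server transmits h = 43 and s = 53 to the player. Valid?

yes

Squares mod 155: s^1≡53, s^2≡19, s^4≡51, s^8≡121, s^16≡71
17 = 16 + 1, so s^17 ≡ 71·53 ≡ 43 (mod 155)
43 = h, so the signature checks out.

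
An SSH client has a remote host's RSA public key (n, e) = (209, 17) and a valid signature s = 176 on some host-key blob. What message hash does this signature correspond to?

Squares mod 209: s^1≡176, s^2≡44, s^4≡55, s^8≡99, s^16≡187
17 = 16 + 1, so s^17 ≡ 187·176 ≡ 99 (mod 209)

99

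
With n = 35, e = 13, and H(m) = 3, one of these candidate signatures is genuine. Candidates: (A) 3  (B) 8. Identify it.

A

Candidate A: 3^2 = 9; 3^4 ≡ 9^2 = 81 ≡ 11; 3^8 ≡ 11^2 = 121 ≡ 16; 13 = 8 + 4 + 1, so 3^13 ≡ 16·11·3 ≡ 3 (mod 35)
  → matches H(m) = 3
Candidate B: 8^2 = 64 ≡ 29; 8^4 ≡ 29^2 = 841 ≡ 1; 8^8 ≡ 1^2 = 1; 13 = 8 + 4 + 1, so 8^13 ≡ 1·1·8 ≡ 8 (mod 35)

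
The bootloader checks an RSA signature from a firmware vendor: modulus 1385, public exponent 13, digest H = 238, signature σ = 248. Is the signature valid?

σ^2 ≡ 248^2 = 61504 ≡ 564
σ^4 ≡ 564^2 = 318096 ≡ 931
σ^8 ≡ 931^2 = 866761 ≡ 1136
13 = 8 + 4 + 1, so σ^13 ≡ 1136·931·248 ≡ 238 (mod 1385)
Since 238 equals the digest 238, verification succeeds.

valid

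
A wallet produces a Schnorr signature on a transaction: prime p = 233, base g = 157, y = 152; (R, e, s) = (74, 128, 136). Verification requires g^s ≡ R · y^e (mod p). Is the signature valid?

g^s mod p:
Squares mod 233: 157^1≡157, 157^2≡184, 157^4≡71, 157^8≡148, 157^16≡2, 157^32≡4, 157^64≡16, 157^128≡23
136 = 128 + 8, so 157^136 ≡ 23·148 ≡ 142 (mod 233)
R · y^e mod p:
Squares mod 233: 152^1≡152, 152^2≡37, 152^4≡204, 152^8≡142, 152^16≡126, 152^32≡32, 152^64≡92, 152^128≡76
152^128 ≡ 76 (mod 233)
74·76 = 5624 ≡ 32 (mod 233)
142 ≠ 32; the check fails.

invalid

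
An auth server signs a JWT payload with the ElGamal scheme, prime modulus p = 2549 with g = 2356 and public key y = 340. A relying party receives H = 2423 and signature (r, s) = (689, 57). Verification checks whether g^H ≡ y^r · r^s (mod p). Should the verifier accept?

accept

Left side g^H mod p:
Squares mod 2549: 2356^1≡2356, 2356^2≡1563, 2356^4≡1027, 2356^8≡1992, 2356^16≡1820, 2356^32≡1249, 2356^64≡13, 2356^128≡169, 2356^256≡522, 2356^512≡2290, 2356^1024≡807, 2356^2048≡1254
2423 = 2048 + 256 + 64 + 32 + 16 + 4 + 2 + 1, so 2356^2423 ≡ 1254·522·13·1249·1820·1027·1563·2356 ≡ 1850 (mod 2549)
Right side y^r · r^s mod p:
Squares mod 2549: 340^1≡340, 340^2≡895, 340^4≡639, 340^8≡481, 340^16≡1951, 340^32≡744, 340^64≡403, 340^128≡1822, 340^256≡886, 340^512≡2453
689 = 512 + 128 + 32 + 16 + 1, so 340^689 ≡ 2453·1822·744·1951·340 ≡ 1398 (mod 2549)
Squares mod 2549: 689^1≡689, 689^2≡607, 689^4≡1393, 689^8≡660, 689^16≡2270, 689^32≡1371
57 = 32 + 16 + 8 + 1, so 689^57 ≡ 1371·2270·660·689 ≡ 1274 (mod 2549)
1398·1274 = 1781052 ≡ 1850 (mod 2549)
1850 ≡ 1850 (mod 2549), so the signature is genuine.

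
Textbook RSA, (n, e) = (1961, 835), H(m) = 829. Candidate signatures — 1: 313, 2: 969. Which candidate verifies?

Candidate 1: Squares mod 1961: 313^1≡313, 313^2≡1880, 313^4≡678, 313^8≡810, 313^16≡1126, 313^32≡1070, 313^64≡1637, 313^128≡1043, 313^256≡1455, 313^512≡1106; 835 = 512 + 256 + 64 + 2 + 1, so 313^835 ≡ 1106·1455·1637·1880·313 ≡ 829 (mod 1961)
  → matches H(m) = 829
Candidate 2: Squares mod 1961: 969^1≡969, 969^2≡1603, 969^4≡699, 969^8≡312, 969^16≡1255, 969^32≡342, 969^64≡1265, 969^128≡49, 969^256≡440, 969^512≡1422; 835 = 512 + 256 + 64 + 2 + 1, so 969^835 ≡ 1422·440·1265·1603·969 ≡ 1255 (mod 1961)

1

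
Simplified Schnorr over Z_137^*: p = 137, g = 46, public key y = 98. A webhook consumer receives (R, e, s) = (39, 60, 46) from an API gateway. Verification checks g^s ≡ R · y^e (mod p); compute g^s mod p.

101

46^2 = 2116 ≡ 61
46^4 ≡ 61^2 = 3721 ≡ 22
46^8 ≡ 22^2 = 484 ≡ 73
46^16 ≡ 73^2 = 5329 ≡ 123
46^32 ≡ 123^2 = 15129 ≡ 59
46 = 32 + 8 + 4 + 2, so 46^46 ≡ 59·73·22·61 ≡ 101 (mod 137)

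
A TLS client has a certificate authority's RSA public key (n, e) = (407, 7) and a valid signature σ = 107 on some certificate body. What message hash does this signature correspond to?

σ^2 ≡ 107^2 = 11449 ≡ 53
σ^4 ≡ 53^2 = 2809 ≡ 367
7 = 4 + 2 + 1, so σ^7 ≡ 367·53·107 ≡ 266 (mod 407)

266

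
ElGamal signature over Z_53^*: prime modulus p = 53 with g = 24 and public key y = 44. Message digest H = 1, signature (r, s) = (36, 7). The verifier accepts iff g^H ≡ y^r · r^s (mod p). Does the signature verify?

verifies

Left side g^H mod p:
24^1 mod 53 = 24
Right side y^r · r^s mod p:
44^2 = 1936 ≡ 28
44^4 ≡ 28^2 = 784 ≡ 42
44^8 ≡ 42^2 = 1764 ≡ 15
44^16 ≡ 15^2 = 225 ≡ 13
44^32 ≡ 13^2 = 169 ≡ 10
36 = 32 + 4, so 44^36 ≡ 10·42 ≡ 49 (mod 53)
36^2 = 1296 ≡ 24
36^4 ≡ 24^2 = 576 ≡ 46
7 = 4 + 2 + 1, so 36^7 ≡ 46·24·36 ≡ 47 (mod 53)
49·47 = 2303 ≡ 24 (mod 53)
24 ≡ 24 (mod 53), so the signature is genuine.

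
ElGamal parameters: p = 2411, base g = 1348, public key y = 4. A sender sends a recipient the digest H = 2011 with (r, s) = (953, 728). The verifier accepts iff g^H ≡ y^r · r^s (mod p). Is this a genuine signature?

forged

Left side g^H mod p:
1348^2 = 1817104 ≡ 1621
1348^4 ≡ 1621^2 = 2627641 ≡ 2062
1348^8 ≡ 2062^2 = 4251844 ≡ 1251
1348^16 ≡ 1251^2 = 1565001 ≡ 262
1348^32 ≡ 262^2 = 68644 ≡ 1136
1348^64 ≡ 1136^2 = 1290496 ≡ 611
1348^128 ≡ 611^2 = 373321 ≡ 2027
1348^256 ≡ 2027^2 = 4108729 ≡ 385
1348^512 ≡ 385^2 = 148225 ≡ 1154
1348^1024 ≡ 1154^2 = 1331716 ≡ 844
2011 = 1024 + 512 + 256 + 128 + 64 + 16 + 8 + 2 + 1, so 1348^2011 ≡ 844·1154·385·2027·611·262·1251·1621·1348 ≡ 702 (mod 2411)
Right side y^r · r^s mod p:
4^2 = 16
4^4 ≡ 16^2 = 256
4^8 ≡ 256^2 = 65536 ≡ 439
4^16 ≡ 439^2 = 192721 ≡ 2252
4^32 ≡ 2252^2 = 5071504 ≡ 1171
4^64 ≡ 1171^2 = 1371241 ≡ 1793
4^128 ≡ 1793^2 = 3214849 ≡ 986
4^256 ≡ 986^2 = 972196 ≡ 563
4^512 ≡ 563^2 = 316969 ≡ 1128
953 = 512 + 256 + 128 + 32 + 16 + 8 + 1, so 4^953 ≡ 1128·563·986·1171·2252·439·4 ≡ 1889 (mod 2411)
953^2 = 908209 ≡ 1673
953^4 ≡ 1673^2 = 2798929 ≡ 2169
953^8 ≡ 2169^2 = 4704561 ≡ 700
953^16 ≡ 700^2 = 490000 ≡ 567
953^32 ≡ 567^2 = 321489 ≡ 826
953^64 ≡ 826^2 = 682276 ≡ 2374
953^128 ≡ 2374^2 = 5635876 ≡ 1369
953^256 ≡ 1369^2 = 1874161 ≡ 814
953^512 ≡ 814^2 = 662596 ≡ 1982
728 = 512 + 128 + 64 + 16 + 8, so 953^728 ≡ 1982·1369·2374·567·700 ≡ 432 (mod 2411)
1889·432 = 816048 ≡ 1130 (mod 2411)
702 ≠ 1130, so verification fails.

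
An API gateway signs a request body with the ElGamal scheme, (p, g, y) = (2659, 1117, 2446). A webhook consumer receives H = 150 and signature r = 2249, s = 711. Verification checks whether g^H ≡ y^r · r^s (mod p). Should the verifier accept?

Left side g^H mod p:
1117^2 = 1247689 ≡ 618
1117^4 ≡ 618^2 = 381924 ≡ 1687
1117^8 ≡ 1687^2 = 2845969 ≡ 839
1117^16 ≡ 839^2 = 703921 ≡ 1945
1117^32 ≡ 1945^2 = 3783025 ≡ 1927
1117^64 ≡ 1927^2 = 3713329 ≡ 1365
1117^128 ≡ 1365^2 = 1863225 ≡ 1925
150 = 128 + 16 + 4 + 2, so 1117^150 ≡ 1925·1945·1687·618 ≡ 1716 (mod 2659)
Right side y^r · r^s mod p:
2446^2 = 5982916 ≡ 166
2446^4 ≡ 166^2 = 27556 ≡ 966
2446^8 ≡ 966^2 = 933156 ≡ 2506
2446^16 ≡ 2506^2 = 6280036 ≡ 2137
2446^32 ≡ 2137^2 = 4566769 ≡ 1266
2446^64 ≡ 1266^2 = 1602756 ≡ 2038
2446^128 ≡ 2038^2 = 4153444 ≡ 86
2446^256 ≡ 86^2 = 7396 ≡ 2078
2446^512 ≡ 2078^2 = 4318084 ≡ 2527
2446^1024 ≡ 2527^2 = 6385729 ≡ 1470
2446^2048 ≡ 1470^2 = 2160900 ≡ 1792
2249 = 2048 + 128 + 64 + 8 + 1, so 2446^2249 ≡ 1792·86·2038·2506·2446 ≡ 2564 (mod 2659)
2249^2 = 5058001 ≡ 583
2249^4 ≡ 583^2 = 339889 ≡ 2196
2249^8 ≡ 2196^2 = 4822416 ≡ 1649
2249^16 ≡ 1649^2 = 2719201 ≡ 1703
2249^32 ≡ 1703^2 = 2900209 ≡ 1899
2249^64 ≡ 1899^2 = 3606201 ≡ 597
2249^128 ≡ 597^2 = 356409 ≡ 103
2249^256 ≡ 103^2 = 10609 ≡ 2632
2249^512 ≡ 2632^2 = 6927424 ≡ 729
711 = 512 + 128 + 64 + 4 + 2 + 1, so 2249^711 ≡ 729·103·597·2196·583·2249 ≡ 1078 (mod 2659)
2564·1078 = 2763992 ≡ 1291 (mod 2659)
1716 ≠ 1291, so verification fails.

reject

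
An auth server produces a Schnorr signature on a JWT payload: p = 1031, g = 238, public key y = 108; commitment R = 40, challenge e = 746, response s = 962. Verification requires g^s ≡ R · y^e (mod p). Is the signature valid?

valid

g^s mod p:
238^962 mod 1031 = 325
R · y^e mod p:
108^746 mod 1031 = 137
40·137 = 5480 ≡ 325 (mod 1031)
325 ≡ 325 (mod 1031); signature holds.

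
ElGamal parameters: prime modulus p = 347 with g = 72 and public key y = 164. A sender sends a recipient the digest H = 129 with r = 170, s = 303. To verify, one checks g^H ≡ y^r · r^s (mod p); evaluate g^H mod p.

72^129 mod 347 = 37

37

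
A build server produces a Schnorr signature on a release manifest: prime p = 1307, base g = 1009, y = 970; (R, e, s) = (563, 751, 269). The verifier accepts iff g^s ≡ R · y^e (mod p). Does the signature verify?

does not verify

g^s mod p:
1009^2 = 1018081 ≡ 1235
1009^4 ≡ 1235^2 = 1525225 ≡ 1263
1009^8 ≡ 1263^2 = 1595169 ≡ 629
1009^16 ≡ 629^2 = 395641 ≡ 927
1009^32 ≡ 927^2 = 859329 ≡ 630
1009^64 ≡ 630^2 = 396900 ≡ 879
1009^128 ≡ 879^2 = 772641 ≡ 204
1009^256 ≡ 204^2 = 41616 ≡ 1099
269 = 256 + 8 + 4 + 1, so 1009^269 ≡ 1099·629·1263·1009 ≡ 991 (mod 1307)
R · y^e mod p:
970^2 = 940900 ≡ 1167
970^4 ≡ 1167^2 = 1361889 ≡ 1302
970^8 ≡ 1302^2 = 1695204 ≡ 25
970^16 ≡ 25^2 = 625
970^32 ≡ 625^2 = 390625 ≡ 1139
970^64 ≡ 1139^2 = 1297321 ≡ 777
970^128 ≡ 777^2 = 603729 ≡ 1202
970^256 ≡ 1202^2 = 1444804 ≡ 569
970^512 ≡ 569^2 = 323761 ≡ 932
751 = 512 + 128 + 64 + 32 + 8 + 4 + 2 + 1, so 970^751 ≡ 932·1202·777·1139·25·1302·1167·970 ≡ 741 (mod 1307)
563·741 = 417183 ≡ 250 (mod 1307)
991 ≠ 250; the check fails.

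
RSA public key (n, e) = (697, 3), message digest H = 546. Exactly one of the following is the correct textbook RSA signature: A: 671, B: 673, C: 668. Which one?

A

Candidate A: Squares mod 697: 671^1≡671, 671^2≡676; 3 = 2 + 1, so 671^3 ≡ 676·671 ≡ 546 (mod 697)
  → matches H = 546
Candidate B: Squares mod 697: 673^1≡673, 673^2≡576; 3 = 2 + 1, so 673^3 ≡ 576·673 ≡ 116 (mod 697)
Candidate C: Squares mod 697: 668^1≡668, 668^2≡144; 3 = 2 + 1, so 668^3 ≡ 144·668 ≡ 6 (mod 697)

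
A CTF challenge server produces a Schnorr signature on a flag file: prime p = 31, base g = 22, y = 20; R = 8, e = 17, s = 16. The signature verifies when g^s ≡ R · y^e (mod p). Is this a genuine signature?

forged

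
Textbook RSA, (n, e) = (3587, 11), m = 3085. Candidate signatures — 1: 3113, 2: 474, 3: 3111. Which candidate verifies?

Candidate 1: Squares mod 3587: 3113^1≡3113, 3113^2≡2282, 3113^4≡2787, 3113^8≡1514; 11 = 8 + 2 + 1, so 3113^11 ≡ 1514·2282·3113 ≡ 3085 (mod 3587)
  → matches m = 3085
Candidate 2: Squares mod 3587: 474^1≡474, 474^2≡2282, 474^4≡2787, 474^8≡1514; 11 = 8 + 2 + 1, so 474^11 ≡ 1514·2282·474 ≡ 502 (mod 3587)
Candidate 3: Squares mod 3587: 3111^1≡3111, 3111^2≡595, 3111^4≡2499, 3111^8≡34; 11 = 8 + 2 + 1, so 3111^11 ≡ 34·595·3111 ≡ 1615 (mod 3587)

1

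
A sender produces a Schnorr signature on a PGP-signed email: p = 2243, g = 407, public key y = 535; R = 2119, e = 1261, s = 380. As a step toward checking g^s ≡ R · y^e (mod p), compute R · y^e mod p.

1894

535^1261 mod 2243 = 1468
R · y^e ≡ 2119·1468 = 3110692 ≡ 1894 (mod 2243)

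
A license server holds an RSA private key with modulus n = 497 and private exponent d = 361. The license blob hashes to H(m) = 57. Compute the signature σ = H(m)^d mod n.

Squares mod 497: (H(m))^1≡57, (H(m))^2≡267, (H(m))^4≡218, (H(m))^8≡309, (H(m))^16≡57, (H(m))^32≡267, (H(m))^64≡218, (H(m))^128≡309, (H(m))^256≡57
361 = 256 + 64 + 32 + 8 + 1, so (H(m))^361 ≡ 57·218·267·309·57 ≡ 57 (mod 497)

57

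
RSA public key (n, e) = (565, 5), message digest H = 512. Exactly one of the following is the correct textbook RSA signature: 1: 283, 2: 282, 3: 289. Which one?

Candidate 1: 283^5 mod 565 = 53
Candidate 2: 282^5 mod 565 = 512
  → matches H = 512
Candidate 3: 289^5 mod 565 = 144

2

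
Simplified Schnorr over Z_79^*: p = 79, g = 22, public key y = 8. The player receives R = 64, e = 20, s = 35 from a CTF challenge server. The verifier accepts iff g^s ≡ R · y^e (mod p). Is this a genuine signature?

forged

g^s mod p:
22^35 mod 79 = 64
R · y^e mod p:
8^20 mod 79 = 18
64·18 = 1152 ≡ 46 (mod 79)
64 ≠ 46; the check fails.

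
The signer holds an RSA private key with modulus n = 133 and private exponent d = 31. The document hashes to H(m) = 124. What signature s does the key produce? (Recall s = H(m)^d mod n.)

(H(m))^2 ≡ 124^2 = 15376 ≡ 81
(H(m))^4 ≡ 81^2 = 6561 ≡ 44
(H(m))^8 ≡ 44^2 = 1936 ≡ 74
(H(m))^16 ≡ 74^2 = 5476 ≡ 23
31 = 16 + 8 + 4 + 2 + 1, so (H(m))^31 ≡ 23·74·44·81·124 ≡ 89 (mod 133)

89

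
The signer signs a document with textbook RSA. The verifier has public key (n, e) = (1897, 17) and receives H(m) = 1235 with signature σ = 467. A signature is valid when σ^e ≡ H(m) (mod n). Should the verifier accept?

σ^2 ≡ 467^2 = 218089 ≡ 1831
σ^4 ≡ 1831^2 = 3352561 ≡ 562
σ^8 ≡ 562^2 = 315844 ≡ 942
σ^16 ≡ 942^2 = 887364 ≡ 1465
17 = 16 + 1, so σ^17 ≡ 1465·467 ≡ 1235 (mod 1897)
Since 1235 equals the digest 1235, verification succeeds.

accept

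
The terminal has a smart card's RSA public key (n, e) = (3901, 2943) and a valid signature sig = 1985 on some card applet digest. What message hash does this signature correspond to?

3790

sig^2 ≡ 1985^2 = 3940225 ≡ 215
sig^4 ≡ 215^2 = 46225 ≡ 3314
sig^8 ≡ 3314^2 = 10982596 ≡ 1281
sig^16 ≡ 1281^2 = 1640961 ≡ 2541
sig^32 ≡ 2541^2 = 6456681 ≡ 526
sig^64 ≡ 526^2 = 276676 ≡ 3606
sig^128 ≡ 3606^2 = 13003236 ≡ 1203
sig^256 ≡ 1203^2 = 1447209 ≡ 3839
sig^512 ≡ 3839^2 = 14737921 ≡ 3844
sig^1024 ≡ 3844^2 = 14776336 ≡ 3249
sig^2048 ≡ 3249^2 = 10556001 ≡ 3796
2943 = 2048 + 512 + 256 + 64 + 32 + 16 + 8 + 4 + 2 + 1, so sig^2943 ≡ 3796·3844·3839·3606·526·2541·1281·3314·215·1985 ≡ 3790 (mod 3901)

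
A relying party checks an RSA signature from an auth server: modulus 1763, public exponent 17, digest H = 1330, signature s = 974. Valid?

no

s^17 mod 1763 = 433
s^17 mod 1763 = 433, but H = 1330.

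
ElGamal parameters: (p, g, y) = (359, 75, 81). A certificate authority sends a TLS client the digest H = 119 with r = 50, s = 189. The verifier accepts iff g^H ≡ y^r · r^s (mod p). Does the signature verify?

verifies

Left side g^H mod p:
75^119 mod 359 = 12
Right side y^r · r^s mod p:
81^50 mod 359 = 37
50^189 mod 359 = 272
37·272 = 10064 ≡ 12 (mod 359)
12 ≡ 12 (mod 359), so the signature is genuine.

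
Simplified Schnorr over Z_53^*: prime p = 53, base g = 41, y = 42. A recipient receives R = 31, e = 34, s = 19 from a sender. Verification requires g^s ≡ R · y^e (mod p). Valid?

no

g^s mod p:
41^19 mod 53 = 33
R · y^e mod p:
42^34 mod 53 = 10
31·10 = 310 ≡ 45 (mod 53)
33 ≠ 45; the check fails.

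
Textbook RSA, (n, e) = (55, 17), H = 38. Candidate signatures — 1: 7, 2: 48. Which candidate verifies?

2

Candidate 1: Squares mod 55: 7^1≡7, 7^2≡49, 7^4≡36, 7^8≡31, 7^16≡26; 17 = 16 + 1, so 7^17 ≡ 26·7 ≡ 17 (mod 55)
Candidate 2: Squares mod 55: 48^1≡48, 48^2≡49, 48^4≡36, 48^8≡31, 48^16≡26; 17 = 16 + 1, so 48^17 ≡ 26·48 ≡ 38 (mod 55)
  → matches H = 38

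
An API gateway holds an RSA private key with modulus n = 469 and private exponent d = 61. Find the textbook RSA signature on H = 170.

H^2 ≡ 170^2 = 28900 ≡ 291
H^4 ≡ 291^2 = 84681 ≡ 261
H^8 ≡ 261^2 = 68121 ≡ 116
H^16 ≡ 116^2 = 13456 ≡ 324
H^32 ≡ 324^2 = 104976 ≡ 389
61 = 32 + 16 + 8 + 4 + 1, so H^61 ≡ 389·324·116·261·170 ≡ 289 (mod 469)

289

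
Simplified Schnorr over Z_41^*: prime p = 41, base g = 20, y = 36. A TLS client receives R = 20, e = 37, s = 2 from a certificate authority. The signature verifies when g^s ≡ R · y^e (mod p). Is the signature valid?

g^s mod p:
20^2 = 400 ≡ 31
R · y^e mod p:
36^2 = 1296 ≡ 25
36^4 ≡ 25^2 = 625 ≡ 10
36^8 ≡ 10^2 = 100 ≡ 18
36^16 ≡ 18^2 = 324 ≡ 37
36^32 ≡ 37^2 = 1369 ≡ 16
37 = 32 + 4 + 1, so 36^37 ≡ 16·10·36 ≡ 20 (mod 41)
20·20 = 400 ≡ 31 (mod 41)
31 ≡ 31 (mod 41); signature holds.

valid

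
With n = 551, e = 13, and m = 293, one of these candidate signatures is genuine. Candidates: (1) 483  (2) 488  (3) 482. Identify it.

1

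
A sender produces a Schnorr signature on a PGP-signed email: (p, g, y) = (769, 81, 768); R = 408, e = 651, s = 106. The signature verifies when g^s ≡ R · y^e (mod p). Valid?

yes

g^s mod p:
81^2 = 6561 ≡ 409
81^4 ≡ 409^2 = 167281 ≡ 408
81^8 ≡ 408^2 = 166464 ≡ 360
81^16 ≡ 360^2 = 129600 ≡ 408
81^32 ≡ 408^2 = 166464 ≡ 360
81^64 ≡ 360^2 = 129600 ≡ 408
106 = 64 + 32 + 8 + 2, so 81^106 ≡ 408·360·360·409 ≡ 361 (mod 769)
R · y^e mod p:
768^2 = 589824 ≡ 1
768^4 ≡ 1^2 = 1
768^8 ≡ 1^2 = 1
768^16 ≡ 1^2 = 1
768^32 ≡ 1^2 = 1
768^64 ≡ 1^2 = 1
768^128 ≡ 1^2 = 1
768^256 ≡ 1^2 = 1
768^512 ≡ 1^2 = 1
651 = 512 + 128 + 8 + 2 + 1, so 768^651 ≡ 1·1·1·1·768 ≡ 768 (mod 769)
408·768 = 313344 ≡ 361 (mod 769)
361 ≡ 361 (mod 769); signature holds.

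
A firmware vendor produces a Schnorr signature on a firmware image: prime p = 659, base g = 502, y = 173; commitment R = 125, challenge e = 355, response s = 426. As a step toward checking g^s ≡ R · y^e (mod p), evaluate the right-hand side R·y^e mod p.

295

Squares mod 659: 173^1≡173, 173^2≡274, 173^4≡609, 173^8≡523, 173^16≡44, 173^32≡618, 173^64≡363, 173^128≡628, 173^256≡302
355 = 256 + 64 + 32 + 2 + 1, so 173^355 ≡ 302·363·618·274·173 ≡ 635 (mod 659)
R · y^e ≡ 125·635 = 79375 ≡ 295 (mod 659)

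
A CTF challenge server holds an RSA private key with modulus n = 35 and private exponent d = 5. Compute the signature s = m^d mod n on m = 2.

32

Squares mod 35: m^1≡2, m^2≡4, m^4≡16
5 = 4 + 1, so m^5 ≡ 16·2 ≡ 32 (mod 35)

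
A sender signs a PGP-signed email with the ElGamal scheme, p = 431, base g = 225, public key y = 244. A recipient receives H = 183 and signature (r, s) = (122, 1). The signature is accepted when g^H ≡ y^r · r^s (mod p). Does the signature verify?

verifies

Left side g^H mod p:
225^183 mod 431 = 327
Right side y^r · r^s mod p:
244^122 mod 431 = 91
122^1 mod 431 = 122
91·122 = 11102 ≡ 327 (mod 431)
327 ≡ 327 (mod 431), so the signature is genuine.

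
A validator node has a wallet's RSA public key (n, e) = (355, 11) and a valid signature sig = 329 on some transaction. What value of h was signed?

304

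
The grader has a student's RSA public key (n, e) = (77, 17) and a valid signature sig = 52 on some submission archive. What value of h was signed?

68

Squares mod 77: sig^1≡52, sig^2≡9, sig^4≡4, sig^8≡16, sig^16≡25
17 = 16 + 1, so sig^17 ≡ 25·52 ≡ 68 (mod 77)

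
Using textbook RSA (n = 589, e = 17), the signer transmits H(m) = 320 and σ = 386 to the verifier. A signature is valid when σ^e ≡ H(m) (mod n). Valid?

yes

σ^2 ≡ 386^2 = 148996 ≡ 568
σ^4 ≡ 568^2 = 322624 ≡ 441
σ^8 ≡ 441^2 = 194481 ≡ 111
σ^16 ≡ 111^2 = 12321 ≡ 541
17 = 16 + 1, so σ^17 ≡ 541·386 ≡ 320 (mod 589)
Since 320 equals the digest 320, verification succeeds.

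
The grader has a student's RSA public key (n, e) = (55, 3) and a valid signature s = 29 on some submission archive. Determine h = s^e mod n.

24

s^3 mod 55 = 24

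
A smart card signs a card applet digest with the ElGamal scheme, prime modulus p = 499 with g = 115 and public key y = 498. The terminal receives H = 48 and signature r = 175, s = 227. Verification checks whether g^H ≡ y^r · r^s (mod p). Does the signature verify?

verifies

Left side g^H mod p:
115^2 = 13225 ≡ 251
115^4 ≡ 251^2 = 63001 ≡ 127
115^8 ≡ 127^2 = 16129 ≡ 161
115^16 ≡ 161^2 = 25921 ≡ 472
115^32 ≡ 472^2 = 222784 ≡ 230
48 = 32 + 16, so 115^48 ≡ 230·472 ≡ 277 (mod 499)
Right side y^r · r^s mod p:
498^2 = 248004 ≡ 1
498^4 ≡ 1^2 = 1
498^8 ≡ 1^2 = 1
498^16 ≡ 1^2 = 1
498^32 ≡ 1^2 = 1
498^64 ≡ 1^2 = 1
498^128 ≡ 1^2 = 1
175 = 128 + 32 + 8 + 4 + 2 + 1, so 498^175 ≡ 1·1·1·1·1·498 ≡ 498 (mod 499)
175^2 = 30625 ≡ 186
175^4 ≡ 186^2 = 34596 ≡ 165
175^8 ≡ 165^2 = 27225 ≡ 279
175^16 ≡ 279^2 = 77841 ≡ 496
175^32 ≡ 496^2 = 246016 ≡ 9
175^64 ≡ 9^2 = 81
175^128 ≡ 81^2 = 6561 ≡ 74
227 = 128 + 64 + 32 + 2 + 1, so 175^227 ≡ 74·81·9·186·175 ≡ 222 (mod 499)
498·222 = 110556 ≡ 277 (mod 499)
277 ≡ 277 (mod 499), so the signature is genuine.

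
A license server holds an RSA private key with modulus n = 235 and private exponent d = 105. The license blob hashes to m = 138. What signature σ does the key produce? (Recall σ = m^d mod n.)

58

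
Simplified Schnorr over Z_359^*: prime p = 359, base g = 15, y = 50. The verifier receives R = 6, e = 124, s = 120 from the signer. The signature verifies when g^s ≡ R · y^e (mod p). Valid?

yes

g^s mod p:
Squares mod 359: 15^1≡15, 15^2≡225, 15^4≡6, 15^8≡36, 15^16≡219, 15^32≡214, 15^64≡203
120 = 64 + 32 + 16 + 8, so 15^120 ≡ 203·214·219·36 ≡ 317 (mod 359)
R · y^e mod p:
Squares mod 359: 50^1≡50, 50^2≡346, 50^4≡169, 50^8≡200, 50^16≡151, 50^32≡184, 50^64≡110
124 = 64 + 32 + 16 + 8 + 4, so 50^124 ≡ 110·184·151·200·169 ≡ 352 (mod 359)
6·352 = 2112 ≡ 317 (mod 359)
317 ≡ 317 (mod 359); signature holds.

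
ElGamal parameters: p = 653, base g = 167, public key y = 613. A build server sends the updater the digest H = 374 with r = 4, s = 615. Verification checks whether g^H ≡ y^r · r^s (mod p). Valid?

no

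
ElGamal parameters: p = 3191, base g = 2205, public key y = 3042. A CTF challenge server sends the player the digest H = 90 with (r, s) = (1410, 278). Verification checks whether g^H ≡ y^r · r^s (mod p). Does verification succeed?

Left side g^H mod p:
2205^2 = 4862025 ≡ 2132
2205^4 ≡ 2132^2 = 4545424 ≡ 1440
2205^8 ≡ 1440^2 = 2073600 ≡ 2641
2205^16 ≡ 2641^2 = 6974881 ≡ 2546
2205^32 ≡ 2546^2 = 6482116 ≡ 1195
2205^64 ≡ 1195^2 = 1428025 ≡ 1648
90 = 64 + 16 + 8 + 2, so 2205^90 ≡ 1648·2546·2641·2132 ≡ 483 (mod 3191)
Right side y^r · r^s mod p:
3042^2 = 9253764 ≡ 3055
3042^4 ≡ 3055^2 = 9333025 ≡ 2541
3042^8 ≡ 2541^2 = 6456681 ≡ 1288
3042^16 ≡ 1288^2 = 1658944 ≡ 2815
3042^32 ≡ 2815^2 = 7924225 ≡ 972
3042^64 ≡ 972^2 = 944784 ≡ 248
3042^128 ≡ 248^2 = 61504 ≡ 875
3042^256 ≡ 875^2 = 765625 ≡ 2976
3042^512 ≡ 2976^2 = 8856576 ≡ 1551
3042^1024 ≡ 1551^2 = 2405601 ≡ 2778
1410 = 1024 + 256 + 128 + 2, so 3042^1410 ≡ 2778·2976·875·3055 ≡ 2198 (mod 3191)
1410^2 = 1988100 ≡ 107
1410^4 ≡ 107^2 = 11449 ≡ 1876
1410^8 ≡ 1876^2 = 3519376 ≡ 2894
1410^16 ≡ 2894^2 = 8375236 ≡ 2052
1410^32 ≡ 2052^2 = 4210704 ≡ 1775
1410^64 ≡ 1775^2 = 3150625 ≡ 1108
1410^128 ≡ 1108^2 = 1227664 ≡ 2320
1410^256 ≡ 2320^2 = 5382400 ≡ 2374
278 = 256 + 16 + 4 + 2, so 1410^278 ≡ 2374·2052·1876·107 ≡ 135 (mod 3191)
2198·135 = 296730 ≡ 3158 (mod 3191)
483 ≠ 3158, so verification fails.

fails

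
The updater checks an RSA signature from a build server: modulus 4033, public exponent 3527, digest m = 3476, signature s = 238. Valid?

no

Squares mod 4033: s^1≡238, s^2≡182, s^4≡860, s^8≡1561, s^16≡789, s^32≡1439, s^64≡1792, s^128≡996, s^256≡3931, s^512≡2338, s^1024≡1529, s^2048≡2734
3527 = 2048 + 1024 + 256 + 128 + 64 + 4 + 2 + 1, so s^3527 ≡ 2734·1529·3931·996·1792·860·182·238 ≡ 2264 (mod 4033)
s^3527 mod 4033 = 2264, but m = 3476.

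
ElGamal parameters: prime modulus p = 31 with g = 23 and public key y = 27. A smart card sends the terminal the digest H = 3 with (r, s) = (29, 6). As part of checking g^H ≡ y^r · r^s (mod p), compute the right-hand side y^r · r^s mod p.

15

27^29 mod 31 = 23
29^6 mod 31 = 2
y^r · r^s ≡ 23·2 = 46 ≡ 15 (mod 31)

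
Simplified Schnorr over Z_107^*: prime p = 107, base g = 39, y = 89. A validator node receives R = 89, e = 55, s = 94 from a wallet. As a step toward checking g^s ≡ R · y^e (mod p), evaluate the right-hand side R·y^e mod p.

Squares mod 107: 89^1≡89, 89^2≡3, 89^4≡9, 89^8≡81, 89^16≡34, 89^32≡86
55 = 32 + 16 + 4 + 2 + 1, so 89^55 ≡ 86·34·9·3·89 ≡ 3 (mod 107)
R · y^e ≡ 89·3 = 267 ≡ 53 (mod 107)

53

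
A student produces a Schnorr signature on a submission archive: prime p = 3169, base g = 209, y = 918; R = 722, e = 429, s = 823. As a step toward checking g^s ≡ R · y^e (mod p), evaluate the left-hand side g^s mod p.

911

209^823 mod 3169 = 911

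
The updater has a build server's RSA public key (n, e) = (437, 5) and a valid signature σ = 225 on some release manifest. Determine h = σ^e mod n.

118

σ^2 ≡ 225^2 = 50625 ≡ 370
σ^4 ≡ 370^2 = 136900 ≡ 119
5 = 4 + 1, so σ^5 ≡ 119·225 ≡ 118 (mod 437)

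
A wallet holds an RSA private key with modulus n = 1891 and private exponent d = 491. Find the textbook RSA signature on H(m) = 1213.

1616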